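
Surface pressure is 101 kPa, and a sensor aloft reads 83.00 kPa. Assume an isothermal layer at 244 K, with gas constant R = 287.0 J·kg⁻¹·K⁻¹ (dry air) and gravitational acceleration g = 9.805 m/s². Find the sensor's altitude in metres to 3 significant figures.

Scale height: H = RT/g = 287.0 × 244 / 9.805 = 7142.1 m.
Invert the barometric formula: z = H ln(P₀/P).
P₀/P = 101/83.00 = 1.2169; ln(1.2169) = 0.19631.
z = 7142.1 × 0.19631 = 1402.1 m.

z ≈ 1400 m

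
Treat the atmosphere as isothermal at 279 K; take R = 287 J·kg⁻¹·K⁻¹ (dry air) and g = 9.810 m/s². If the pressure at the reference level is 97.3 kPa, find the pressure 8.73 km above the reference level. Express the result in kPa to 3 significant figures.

Scale height: H = RT/g = 287 × 279 / 9.810 = 8162.4 m.
Barometric formula: P = P₀ exp(−z/H).
z/H = 8730.0/8162.4 = 1.0695; exp(−1.0695) = 0.34318.
P = 97.3 × 0.34318 = 33.391 kPa.

P ≈ 33.4 kPa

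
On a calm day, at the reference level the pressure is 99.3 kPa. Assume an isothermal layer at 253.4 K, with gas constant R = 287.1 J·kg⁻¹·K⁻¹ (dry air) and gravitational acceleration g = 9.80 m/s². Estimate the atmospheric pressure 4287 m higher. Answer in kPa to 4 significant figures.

Scale height: H = RT/g = 287.1 × 253.4 / 9.80 = 7423.6 m.
Barometric formula: P = P₀ exp(−z/H).
z/H = 4287.0/7423.6 = 0.57748; exp(−0.57748) = 0.56131.
P = 99.3 × 0.56131 = 55.738 kPa.

P ≈ 55.74 kPa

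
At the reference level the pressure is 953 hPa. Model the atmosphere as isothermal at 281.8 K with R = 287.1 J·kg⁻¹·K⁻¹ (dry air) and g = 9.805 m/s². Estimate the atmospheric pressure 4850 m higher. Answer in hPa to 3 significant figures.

P ≈ 529 hPa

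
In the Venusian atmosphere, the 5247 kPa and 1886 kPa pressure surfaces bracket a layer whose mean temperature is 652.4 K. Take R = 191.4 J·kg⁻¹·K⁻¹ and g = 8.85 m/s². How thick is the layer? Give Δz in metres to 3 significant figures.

Hypsometric equation: Δz = (R T̄/g) ln(P₁/P₂).
R T̄/g = 191.4 × 652.4 / 8.85 = 14110 m.
ln(5247/1886) = ln(2.7821) = 1.0232.
Δz = 14110 × 1.0232 = 14437 m.

Δz ≈ 14400 m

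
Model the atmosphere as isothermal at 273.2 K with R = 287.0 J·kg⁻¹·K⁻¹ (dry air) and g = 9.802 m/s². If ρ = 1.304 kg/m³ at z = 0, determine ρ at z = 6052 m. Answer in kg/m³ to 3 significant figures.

Scale height: H = RT/g = 287.0 × 273.2 / 9.802 = 7999.2 m.
In an isothermal atmosphere, density decays like pressure: ρ = ρ₀ exp(−z/H).
z/H = 6052.0/7999.2 = 0.75658; exp(−0.75658) = 0.46927.
ρ = 1.304 × 0.46927 = 0.61193 kg/m³.

ρ ≈ 0.612 kg/m³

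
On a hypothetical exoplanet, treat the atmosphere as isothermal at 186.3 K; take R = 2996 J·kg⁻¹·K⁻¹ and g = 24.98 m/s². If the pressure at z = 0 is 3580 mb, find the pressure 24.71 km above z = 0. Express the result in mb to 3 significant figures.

P ≈ 1180 mb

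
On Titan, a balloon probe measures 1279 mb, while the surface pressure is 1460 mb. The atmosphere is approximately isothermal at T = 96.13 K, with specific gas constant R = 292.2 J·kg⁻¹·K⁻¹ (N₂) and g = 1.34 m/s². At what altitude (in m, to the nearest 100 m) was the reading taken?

z ≈ 2800 m

Scale height: H = RT/g = 292.2 × 96.13 / 1.34 = 20962 m.
Invert the barometric formula: z = H ln(P₀/P).
P₀/P = 1460/1279 = 1.1415; ln(1.1415) = 0.13234.
z = 20962 × 0.13234 = 2774.1 m.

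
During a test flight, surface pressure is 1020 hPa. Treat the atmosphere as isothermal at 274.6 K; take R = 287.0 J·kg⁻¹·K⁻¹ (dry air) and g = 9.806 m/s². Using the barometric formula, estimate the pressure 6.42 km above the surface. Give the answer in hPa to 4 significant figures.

P ≈ 458.9 hPa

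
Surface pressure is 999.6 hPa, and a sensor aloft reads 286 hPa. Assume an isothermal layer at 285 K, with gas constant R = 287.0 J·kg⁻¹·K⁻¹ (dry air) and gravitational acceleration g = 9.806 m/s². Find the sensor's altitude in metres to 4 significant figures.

z ≈ 10440 m

Scale height: H = RT/g = 287.0 × 285 / 9.806 = 8341.3 m.
Invert the barometric formula: z = H ln(P₀/P).
P₀/P = 999.6/286 = 3.4951; ln(3.4951) = 1.2514.
z = 8341.3 × 1.2514 = 10438 m.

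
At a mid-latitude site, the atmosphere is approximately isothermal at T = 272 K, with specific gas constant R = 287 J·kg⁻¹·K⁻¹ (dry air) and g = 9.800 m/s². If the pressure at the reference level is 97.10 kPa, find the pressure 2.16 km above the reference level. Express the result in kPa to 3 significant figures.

Scale height: H = RT/g = 287 × 272 / 9.800 = 7965.7 m.
Barometric formula: P = P₀ exp(−z/H).
z/H = 2160.0/7965.7 = 0.27116; exp(−0.27116) = 0.76249.
P = 97.10 × 0.76249 = 74.038 kPa.

P ≈ 74.0 kPa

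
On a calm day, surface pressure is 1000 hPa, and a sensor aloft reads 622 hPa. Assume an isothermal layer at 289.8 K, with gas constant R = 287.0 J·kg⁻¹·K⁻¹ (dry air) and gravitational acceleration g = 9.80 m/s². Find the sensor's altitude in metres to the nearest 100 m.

z ≈ 4000 m

Scale height: H = RT/g = 287.0 × 289.8 / 9.80 = 8487.0 m.
Invert the barometric formula: z = H ln(P₀/P).
P₀/P = 1000/622 = 1.6077; ln(1.6077) = 0.47480.
z = 8487.0 × 0.47480 = 4029.6 m.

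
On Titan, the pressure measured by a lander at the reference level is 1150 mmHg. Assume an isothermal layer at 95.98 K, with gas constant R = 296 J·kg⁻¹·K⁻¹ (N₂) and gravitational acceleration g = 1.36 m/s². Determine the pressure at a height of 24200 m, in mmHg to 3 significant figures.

Scale height: H = RT/g = 296 × 95.98 / 1.36 = 20890 m.
Barometric formula: P = P₀ exp(−z/H).
z/H = 24200/20890 = 1.1584; exp(−1.1584) = 0.31399.
P = 1150 × 0.31399 = 361.09 mmHg.

P ≈ 361 mmHg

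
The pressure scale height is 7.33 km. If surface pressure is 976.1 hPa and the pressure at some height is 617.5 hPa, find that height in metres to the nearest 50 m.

Invert the barometric formula: z = H ln(P₀/P).
P₀/P = 976.1/617.5 = 1.5807; ln(1.5807) = 0.45787.
z = 7330.0 × 0.45787 = 3356.2 m.

z ≈ 3350 m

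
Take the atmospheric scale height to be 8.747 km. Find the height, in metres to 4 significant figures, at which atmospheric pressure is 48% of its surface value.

z ≈ 6420 m

Set P/P₀ = exp(−z/H) = 0.48, so z = −H ln(0.48).
−ln(0.48) = 0.73397; z = 8747.0 × 0.73397 = 6420.0 m.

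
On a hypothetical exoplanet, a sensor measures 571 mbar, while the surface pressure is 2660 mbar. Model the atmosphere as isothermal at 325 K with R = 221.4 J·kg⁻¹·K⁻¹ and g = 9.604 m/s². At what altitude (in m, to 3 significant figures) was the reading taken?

z ≈ 11500 m

Scale height: H = RT/g = 221.4 × 325 / 9.604 = 7492.2 m.
Invert the barometric formula: z = H ln(P₀/P).
P₀/P = 2660/571 = 4.6585; ln(4.6585) = 1.5387.
z = 7492.2 × 1.5387 = 11528 m.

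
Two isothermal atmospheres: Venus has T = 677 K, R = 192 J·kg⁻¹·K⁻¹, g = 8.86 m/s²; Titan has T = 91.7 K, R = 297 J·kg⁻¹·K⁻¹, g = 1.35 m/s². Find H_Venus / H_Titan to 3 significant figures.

H_Venus/H_Titan ≈ 0.727

H = RT/g for each body.
H_Venus = 192 × 677 / 8.86 = 14671 m.
H_Titan = 297 × 91.7 / 1.35 = 20174 m.
H_Venus/H_Titan = 14671/20174 = 0.72722.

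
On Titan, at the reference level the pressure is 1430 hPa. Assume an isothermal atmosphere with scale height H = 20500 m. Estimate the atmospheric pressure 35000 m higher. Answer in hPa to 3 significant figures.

P ≈ 259 hPa

Barometric formula: P = P₀ exp(−z/H).
z/H = 35000/20500 = 1.7073; exp(−1.7073) = 0.18135.
P = 1430 × 0.18135 = 259.33 hPa.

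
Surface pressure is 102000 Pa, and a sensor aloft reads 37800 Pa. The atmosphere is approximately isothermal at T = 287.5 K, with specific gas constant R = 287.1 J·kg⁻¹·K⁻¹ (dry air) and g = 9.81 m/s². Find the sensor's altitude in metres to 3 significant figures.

z ≈ 8350 m

Scale height: H = RT/g = 287.1 × 287.5 / 9.81 = 8414.0 m.
Invert the barometric formula: z = H ln(P₀/P).
P₀/P = 102000/37800 = 2.6984; ln(2.6984) = 0.99266.
z = 8414.0 × 0.99266 = 8352.2 m.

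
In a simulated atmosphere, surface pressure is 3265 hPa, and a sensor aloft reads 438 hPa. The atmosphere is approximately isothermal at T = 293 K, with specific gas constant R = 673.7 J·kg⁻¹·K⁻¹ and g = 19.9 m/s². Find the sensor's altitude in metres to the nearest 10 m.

z ≈ 19930 m

Scale height: H = RT/g = 673.7 × 293 / 19.9 = 9919.3 m.
Invert the barometric formula: z = H ln(P₀/P).
P₀/P = 3265/438 = 7.4543; ln(7.4543) = 2.0088.
z = 9919.3 × 2.0088 = 19926 m.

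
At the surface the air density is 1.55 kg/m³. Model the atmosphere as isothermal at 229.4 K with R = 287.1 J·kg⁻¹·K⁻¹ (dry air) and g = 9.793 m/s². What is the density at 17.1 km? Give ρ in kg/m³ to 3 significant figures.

Scale height: H = RT/g = 287.1 × 229.4 / 9.793 = 6725.3 m.
In an isothermal atmosphere, density decays like pressure: ρ = ρ₀ exp(−z/H).
z/H = 17100/6725.3 = 2.5426; exp(−2.5426) = 0.078662.
ρ = 1.55 × 0.078662 = 0.12193 kg/m³.

ρ ≈ 0.122 kg/m³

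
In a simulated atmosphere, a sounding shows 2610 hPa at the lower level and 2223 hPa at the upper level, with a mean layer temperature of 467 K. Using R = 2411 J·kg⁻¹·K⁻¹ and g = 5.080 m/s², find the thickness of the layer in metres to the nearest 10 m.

Δz ≈ 35570 m

Hypsometric equation: Δz = (R T̄/g) ln(P₁/P₂).
R T̄/g = 2411 × 467 / 5.080 = 221640 m.
ln(2610/2223) = ln(1.1741) = 0.16050.
Δz = 221640 × 0.16050 = 35573 m.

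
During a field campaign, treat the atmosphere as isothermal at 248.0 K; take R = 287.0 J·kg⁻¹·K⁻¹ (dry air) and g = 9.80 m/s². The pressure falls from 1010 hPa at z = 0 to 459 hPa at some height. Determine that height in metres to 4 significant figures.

z ≈ 5728 m

Scale height: H = RT/g = 287.0 × 248.0 / 9.80 = 7262.9 m.
Invert the barometric formula: z = H ln(P₀/P).
P₀/P = 1010/459 = 2.2004; ln(2.2004) = 0.78864.
z = 7262.9 × 0.78864 = 5727.8 m.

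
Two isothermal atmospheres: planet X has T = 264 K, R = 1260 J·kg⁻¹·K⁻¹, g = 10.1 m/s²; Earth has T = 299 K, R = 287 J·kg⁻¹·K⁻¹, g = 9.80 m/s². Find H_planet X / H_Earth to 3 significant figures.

H_planet X/H_Earth ≈ 3.76

H = RT/g for each body.
H_planet X = 1260 × 264 / 10.1 = 32935 m.
H_Earth = 287 × 299 / 9.80 = 8756.4 m.
H_planet X/H_Earth = 32935/8756.4 = 3.7612.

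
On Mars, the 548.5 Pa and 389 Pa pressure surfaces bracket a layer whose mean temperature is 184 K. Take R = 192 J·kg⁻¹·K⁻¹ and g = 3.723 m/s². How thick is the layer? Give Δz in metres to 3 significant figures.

Hypsometric equation: Δz = (R T̄/g) ln(P₁/P₂).
R T̄/g = 192 × 184 / 3.723 = 9489.1 m.
ln(548.5/389) = ln(1.4100) = 0.34359.
Δz = 9489.1 × 0.34359 = 3260.4 m.

Δz ≈ 3260 m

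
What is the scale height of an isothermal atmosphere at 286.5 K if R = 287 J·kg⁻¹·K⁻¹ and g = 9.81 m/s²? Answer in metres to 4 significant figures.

H ≈ 8382 m

The scale height of an isothermal atmosphere is H = RT/g.
H = 287 × 286.5 / 9.81 = 82226/9.81 = 8381.9 m.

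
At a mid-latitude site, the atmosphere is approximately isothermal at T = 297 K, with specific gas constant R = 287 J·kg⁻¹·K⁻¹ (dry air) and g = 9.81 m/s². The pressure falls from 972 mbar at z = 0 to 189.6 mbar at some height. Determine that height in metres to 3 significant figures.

Scale height: H = RT/g = 287 × 297 / 9.81 = 8689.0 m.
Invert the barometric formula: z = H ln(P₀/P).
P₀/P = 972/189.6 = 5.1266; ln(5.1266) = 1.6344.
z = 8689.0 × 1.6344 = 14201 m.

z ≈ 14200 m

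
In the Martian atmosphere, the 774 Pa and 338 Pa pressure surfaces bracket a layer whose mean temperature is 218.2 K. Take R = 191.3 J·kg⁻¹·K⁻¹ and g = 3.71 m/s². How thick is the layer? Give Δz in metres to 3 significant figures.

Δz ≈ 9320 m

Hypsometric equation: Δz = (R T̄/g) ln(P₁/P₂).
R T̄/g = 191.3 × 218.2 / 3.71 = 11251 m.
ln(774/338) = ln(2.2899) = 0.82851.
Δz = 11251 × 0.82851 = 9321.6 m.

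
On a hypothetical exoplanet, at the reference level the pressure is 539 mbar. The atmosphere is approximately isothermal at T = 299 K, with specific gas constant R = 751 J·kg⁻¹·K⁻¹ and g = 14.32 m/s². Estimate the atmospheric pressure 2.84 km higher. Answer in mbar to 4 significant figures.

Scale height: H = RT/g = 751 × 299 / 14.32 = 15681 m.
Barometric formula: P = P₀ exp(−z/H).
z/H = 2840.0/15681 = 0.18111; exp(−0.18111) = 0.83434.
P = 539 × 0.83434 = 449.71 mbar.

P ≈ 449.7 mbar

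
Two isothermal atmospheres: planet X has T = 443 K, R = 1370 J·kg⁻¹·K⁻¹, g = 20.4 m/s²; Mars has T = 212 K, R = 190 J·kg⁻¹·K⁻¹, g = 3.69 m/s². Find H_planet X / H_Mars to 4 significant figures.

H_planet X/H_Mars ≈ 2.725

H = RT/g for each body.
H_planet X = 1370 × 443 / 20.4 = 29750 m.
H_Mars = 190 × 212 / 3.69 = 10916 m.
H_planet X/H_Mars = 29750/10916 = 2.7254.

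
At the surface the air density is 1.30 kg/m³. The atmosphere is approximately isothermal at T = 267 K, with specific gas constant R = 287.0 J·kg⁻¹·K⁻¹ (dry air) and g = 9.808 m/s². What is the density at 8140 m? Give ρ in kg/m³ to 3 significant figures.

ρ ≈ 0.459 kg/m³

Scale height: H = RT/g = 287.0 × 267 / 9.808 = 7812.9 m.
In an isothermal atmosphere, density decays like pressure: ρ = ρ₀ exp(−z/H).
z/H = 8140.0/7812.9 = 1.0419; exp(−1.0419) = 0.35278.
ρ = 1.30 × 0.35278 = 0.45861 kg/m³.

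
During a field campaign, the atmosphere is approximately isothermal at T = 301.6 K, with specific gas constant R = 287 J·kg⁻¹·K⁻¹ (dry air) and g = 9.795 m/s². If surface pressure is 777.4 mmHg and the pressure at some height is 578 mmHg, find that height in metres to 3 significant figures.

Scale height: H = RT/g = 287 × 301.6 / 9.795 = 8837.1 m.
Invert the barometric formula: z = H ln(P₀/P).
P₀/P = 777.4/578 = 1.3450; ln(1.3450) = 0.29639.
z = 8837.1 × 0.29639 = 2619.2 m.

z ≈ 2620 m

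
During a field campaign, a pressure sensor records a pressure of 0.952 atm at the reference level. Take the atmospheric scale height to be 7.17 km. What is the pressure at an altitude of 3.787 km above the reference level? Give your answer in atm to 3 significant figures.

P ≈ 0.561 atm

Barometric formula: P = P₀ exp(−z/H).
z/H = 3787.0/7170.0 = 0.52817; exp(−0.52817) = 0.58968.
P = 0.952 × 0.58968 = 0.56138 atm.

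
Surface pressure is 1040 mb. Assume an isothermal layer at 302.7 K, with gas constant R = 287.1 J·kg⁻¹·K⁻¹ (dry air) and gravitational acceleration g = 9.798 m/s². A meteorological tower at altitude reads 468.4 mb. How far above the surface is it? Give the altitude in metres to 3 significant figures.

z ≈ 7070 m

Scale height: H = RT/g = 287.1 × 302.7 / 9.798 = 8869.7 m.
Invert the barometric formula: z = H ln(P₀/P).
P₀/P = 1040/468.4 = 2.2203; ln(2.2203) = 0.79764.
z = 8869.7 × 0.79764 = 7074.8 m.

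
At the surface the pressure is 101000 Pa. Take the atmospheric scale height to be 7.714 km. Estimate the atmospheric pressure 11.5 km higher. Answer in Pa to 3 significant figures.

P ≈ 22700 Pa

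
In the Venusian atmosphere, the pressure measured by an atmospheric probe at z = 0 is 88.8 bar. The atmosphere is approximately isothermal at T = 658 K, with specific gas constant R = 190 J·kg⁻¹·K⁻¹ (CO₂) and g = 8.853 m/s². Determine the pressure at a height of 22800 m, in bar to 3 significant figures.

P ≈ 17.7 bar

Scale height: H = RT/g = 190 × 658 / 8.853 = 14122 m.
Barometric formula: P = P₀ exp(−z/H).
z/H = 22800/14122 = 1.6145; exp(−1.6145) = 0.19899.
P = 88.8 × 0.19899 = 17.670 bar.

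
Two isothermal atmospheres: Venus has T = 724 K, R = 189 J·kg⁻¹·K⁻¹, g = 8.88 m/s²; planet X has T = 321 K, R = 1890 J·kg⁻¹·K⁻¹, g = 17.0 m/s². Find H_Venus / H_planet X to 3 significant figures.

H = RT/g for each body.
H_Venus = 189 × 724 / 8.88 = 15409 m.
H_planet X = 1890 × 321 / 17.0 = 35688 m.
H_Venus/H_planet X = 15409/35688 = 0.43177.

H_Venus/H_planet X ≈ 0.432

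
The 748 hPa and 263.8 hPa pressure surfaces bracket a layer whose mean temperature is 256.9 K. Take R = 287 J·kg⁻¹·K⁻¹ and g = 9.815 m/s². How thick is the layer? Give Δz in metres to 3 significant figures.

Δz ≈ 7830 m

Hypsometric equation: Δz = (R T̄/g) ln(P₁/P₂).
R T̄/g = 287 × 256.9 / 9.815 = 7512.0 m.
ln(748/263.8) = ln(2.8355) = 1.0422.
Δz = 7512.0 × 1.0422 = 7829.0 m.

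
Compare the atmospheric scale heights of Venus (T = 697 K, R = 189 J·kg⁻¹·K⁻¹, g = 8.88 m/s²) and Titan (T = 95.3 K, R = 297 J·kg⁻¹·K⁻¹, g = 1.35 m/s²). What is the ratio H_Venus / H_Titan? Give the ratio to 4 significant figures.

H_Venus/H_Titan ≈ 0.7076

H = RT/g for each body.
H_Venus = 189 × 697 / 8.88 = 14835 m.
H_Titan = 297 × 95.3 / 1.35 = 20966 m.
H_Venus/H_Titan = 14835/20966 = 0.70757.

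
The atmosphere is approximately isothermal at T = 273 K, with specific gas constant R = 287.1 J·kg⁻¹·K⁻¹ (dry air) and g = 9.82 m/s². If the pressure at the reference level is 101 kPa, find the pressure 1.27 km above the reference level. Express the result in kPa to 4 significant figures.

P ≈ 86.14 kPa

Scale height: H = RT/g = 287.1 × 273 / 9.82 = 7981.5 m.
Barometric formula: P = P₀ exp(−z/H).
z/H = 1270.0/7981.5 = 0.15912; exp(−0.15912) = 0.85289.
P = 101 × 0.85289 = 86.142 kPa.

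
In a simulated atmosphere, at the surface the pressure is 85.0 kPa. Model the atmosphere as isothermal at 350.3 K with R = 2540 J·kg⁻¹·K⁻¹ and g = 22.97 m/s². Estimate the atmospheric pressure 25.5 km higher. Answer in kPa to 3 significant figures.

Scale height: H = RT/g = 2540 × 350.3 / 22.97 = 38736 m.
Barometric formula: P = P₀ exp(−z/H).
z/H = 25500/38736 = 0.65830; exp(−0.65830) = 0.51773.
P = 85.0 × 0.51773 = 44.007 kPa.

P ≈ 44.0 kPa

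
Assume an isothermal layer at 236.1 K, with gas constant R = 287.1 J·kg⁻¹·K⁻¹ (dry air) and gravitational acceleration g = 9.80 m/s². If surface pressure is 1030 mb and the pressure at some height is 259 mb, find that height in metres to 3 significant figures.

Scale height: H = RT/g = 287.1 × 236.1 / 9.80 = 6916.8 m.
Invert the barometric formula: z = H ln(P₀/P).
P₀/P = 1030/259 = 3.9768; ln(3.9768) = 1.3805.
z = 6916.8 × 1.3805 = 9548.6 m.

z ≈ 9550 m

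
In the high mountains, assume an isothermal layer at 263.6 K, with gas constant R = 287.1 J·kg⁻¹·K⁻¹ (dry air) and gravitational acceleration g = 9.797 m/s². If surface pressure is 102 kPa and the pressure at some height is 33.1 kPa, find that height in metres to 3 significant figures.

Scale height: H = RT/g = 287.1 × 263.6 / 9.797 = 7724.8 m.
Invert the barometric formula: z = H ln(P₀/P).
P₀/P = 102/33.1 = 3.0816; ln(3.0816) = 1.1254.
z = 7724.8 × 1.1254 = 8693.5 m.

z ≈ 8690 m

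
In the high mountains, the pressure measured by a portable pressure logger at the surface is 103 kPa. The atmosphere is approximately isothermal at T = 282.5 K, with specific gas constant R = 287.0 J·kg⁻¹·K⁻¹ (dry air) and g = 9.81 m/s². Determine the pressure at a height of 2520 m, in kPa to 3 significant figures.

P ≈ 75.9 kPa

Scale height: H = RT/g = 287.0 × 282.5 / 9.81 = 8264.8 m.
Barometric formula: P = P₀ exp(−z/H).
z/H = 2520.0/8264.8 = 0.30491; exp(−0.30491) = 0.73719.
P = 103 × 0.73719 = 75.931 kPa.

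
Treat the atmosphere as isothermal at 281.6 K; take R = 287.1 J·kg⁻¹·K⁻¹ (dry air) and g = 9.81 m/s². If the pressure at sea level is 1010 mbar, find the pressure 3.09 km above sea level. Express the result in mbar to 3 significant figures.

P ≈ 694 mbar

Scale height: H = RT/g = 287.1 × 281.6 / 9.81 = 8241.3 m.
Barometric formula: P = P₀ exp(−z/H).
z/H = 3090.0/8241.3 = 0.37494; exp(−0.37494) = 0.68733.
P = 1010 × 0.68733 = 694.20 mbar.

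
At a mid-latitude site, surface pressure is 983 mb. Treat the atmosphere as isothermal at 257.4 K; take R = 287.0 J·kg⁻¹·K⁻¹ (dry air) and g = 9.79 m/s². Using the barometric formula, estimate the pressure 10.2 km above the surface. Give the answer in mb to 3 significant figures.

P ≈ 254 mb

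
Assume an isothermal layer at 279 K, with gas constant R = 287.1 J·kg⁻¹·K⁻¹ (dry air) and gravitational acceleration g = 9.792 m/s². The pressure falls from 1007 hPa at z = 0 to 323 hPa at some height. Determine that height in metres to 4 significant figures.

Scale height: H = RT/g = 287.1 × 279 / 9.792 = 8180.2 m.
Invert the barometric formula: z = H ln(P₀/P).
P₀/P = 1007/323 = 3.1176; ln(3.1176) = 1.1371.
z = 8180.2 × 1.1371 = 9301.7 m.

z ≈ 9302 m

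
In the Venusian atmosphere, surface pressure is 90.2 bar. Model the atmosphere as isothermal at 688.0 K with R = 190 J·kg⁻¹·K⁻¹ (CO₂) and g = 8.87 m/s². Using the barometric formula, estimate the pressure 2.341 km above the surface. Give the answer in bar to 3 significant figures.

P ≈ 77.0 bar

Scale height: H = RT/g = 190 × 688.0 / 8.87 = 14737 m.
Barometric formula: P = P₀ exp(−z/H).
z/H = 2341.0/14737 = 0.15885; exp(−0.15885) = 0.85312.
P = 90.2 × 0.85312 = 76.951 bar.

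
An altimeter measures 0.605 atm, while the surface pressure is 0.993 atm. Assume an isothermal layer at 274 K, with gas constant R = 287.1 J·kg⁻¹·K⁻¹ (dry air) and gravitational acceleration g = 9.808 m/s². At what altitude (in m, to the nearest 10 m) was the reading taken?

z ≈ 3970 m

Scale height: H = RT/g = 287.1 × 274 / 9.808 = 8020.5 m.
Invert the barometric formula: z = H ln(P₀/P).
P₀/P = 0.993/0.605 = 1.6413; ln(1.6413) = 0.49549.
z = 8020.5 × 0.49549 = 3974.1 m.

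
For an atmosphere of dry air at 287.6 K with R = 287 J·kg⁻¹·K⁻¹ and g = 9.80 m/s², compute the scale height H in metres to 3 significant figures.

H ≈ 8420 m

The scale height of an isothermal atmosphere is H = RT/g.
H = 287 × 287.6 / 9.80 = 82541/9.80 = 8422.6 m.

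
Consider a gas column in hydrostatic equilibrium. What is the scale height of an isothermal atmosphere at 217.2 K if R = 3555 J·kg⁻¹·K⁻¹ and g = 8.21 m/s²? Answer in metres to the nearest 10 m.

The scale height of an isothermal atmosphere is H = RT/g.
H = 3555 × 217.2 / 8.21 = 772150/8.21 = 94050 m.

H ≈ 94050 m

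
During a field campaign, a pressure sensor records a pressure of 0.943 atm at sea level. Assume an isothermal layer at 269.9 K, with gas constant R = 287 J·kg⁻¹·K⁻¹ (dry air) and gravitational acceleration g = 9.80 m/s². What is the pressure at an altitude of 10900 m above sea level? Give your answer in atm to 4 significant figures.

P ≈ 0.2375 atm

Scale height: H = RT/g = 287 × 269.9 / 9.80 = 7904.2 m.
Barometric formula: P = P₀ exp(−z/H).
z/H = 10900/7904.2 = 1.3790; exp(−1.3790) = 0.25183.
P = 0.943 × 0.25183 = 0.23748 atm.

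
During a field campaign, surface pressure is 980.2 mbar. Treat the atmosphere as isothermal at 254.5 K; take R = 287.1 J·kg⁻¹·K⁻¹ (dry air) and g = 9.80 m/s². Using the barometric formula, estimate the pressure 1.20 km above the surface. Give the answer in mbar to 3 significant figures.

P ≈ 834 mbar

Scale height: H = RT/g = 287.1 × 254.5 / 9.80 = 7455.8 m.
Barometric formula: P = P₀ exp(−z/H).
z/H = 1200.0/7455.8 = 0.16095; exp(−0.16095) = 0.85133.
P = 980.2 × 0.85133 = 834.47 mbar.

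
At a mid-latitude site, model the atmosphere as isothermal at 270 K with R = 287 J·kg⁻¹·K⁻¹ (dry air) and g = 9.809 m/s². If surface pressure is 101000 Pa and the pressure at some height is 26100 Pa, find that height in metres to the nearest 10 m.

Scale height: H = RT/g = 287 × 270 / 9.809 = 7899.9 m.
Invert the barometric formula: z = H ln(P₀/P).
P₀/P = 101000/26100 = 3.8697; ln(3.8697) = 1.3532.
z = 7899.9 × 1.3532 = 10690 m.

z ≈ 10690 m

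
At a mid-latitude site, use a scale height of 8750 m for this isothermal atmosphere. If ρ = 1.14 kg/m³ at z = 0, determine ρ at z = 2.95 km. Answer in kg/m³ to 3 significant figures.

ρ ≈ 0.814 kg/m³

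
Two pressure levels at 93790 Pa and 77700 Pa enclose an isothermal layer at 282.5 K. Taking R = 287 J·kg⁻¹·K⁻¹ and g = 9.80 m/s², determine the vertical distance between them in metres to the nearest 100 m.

Hypsometric equation: Δz = (R T̄/g) ln(P₁/P₂).
R T̄/g = 287 × 282.5 / 9.80 = 8273.2 m.
ln(93790/77700) = ln(1.2071) = 0.18822.
Δz = 8273.2 × 0.18822 = 1557.2 m.

Δz ≈ 1600 m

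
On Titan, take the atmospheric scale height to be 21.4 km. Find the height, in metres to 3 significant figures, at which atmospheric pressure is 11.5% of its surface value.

z ≈ 46300 m

Set P/P₀ = exp(−z/H) = 0.115, so z = −H ln(0.115).
−ln(0.115) = 2.1628; z = 21400 × 2.1628 = 46284 m.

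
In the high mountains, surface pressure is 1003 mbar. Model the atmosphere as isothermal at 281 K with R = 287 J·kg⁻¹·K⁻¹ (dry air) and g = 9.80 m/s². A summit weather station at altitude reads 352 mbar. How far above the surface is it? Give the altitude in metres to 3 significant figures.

z ≈ 8620 m

Scale height: H = RT/g = 287 × 281 / 9.80 = 8229.3 m.
Invert the barometric formula: z = H ln(P₀/P).
P₀/P = 1003/352 = 2.8494; ln(2.8494) = 1.0471.
z = 8229.3 × 1.0471 = 8616.9 m.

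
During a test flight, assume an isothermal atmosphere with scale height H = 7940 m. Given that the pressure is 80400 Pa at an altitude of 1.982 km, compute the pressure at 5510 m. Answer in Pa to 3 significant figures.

P ≈ 51600 Pa

Between two levels, P₂ = P₁ exp(−Δz/H) with Δz = z₂ − z₁.
Δz = 5510.0 − 1982.0 = 3528.0 m; Δz/H = 3528.0/7940.0 = 0.44433.
P₂ = 80400 × exp(−0.44433) = 80400 × 0.64125 = 51556 Pa.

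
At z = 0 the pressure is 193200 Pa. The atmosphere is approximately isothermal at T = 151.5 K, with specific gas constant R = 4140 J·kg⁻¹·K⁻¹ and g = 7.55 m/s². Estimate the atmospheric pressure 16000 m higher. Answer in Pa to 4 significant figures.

Scale height: H = RT/g = 4140 × 151.5 / 7.55 = 83074 m.
Barometric formula: P = P₀ exp(−z/H).
z/H = 16000/83074 = 0.19260; exp(−0.19260) = 0.82481.
P = 193200 × 0.82481 = 159350 Pa.

P ≈ 159400 Pa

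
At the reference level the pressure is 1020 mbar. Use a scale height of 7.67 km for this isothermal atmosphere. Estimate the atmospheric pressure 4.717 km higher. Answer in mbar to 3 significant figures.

P ≈ 551 mbar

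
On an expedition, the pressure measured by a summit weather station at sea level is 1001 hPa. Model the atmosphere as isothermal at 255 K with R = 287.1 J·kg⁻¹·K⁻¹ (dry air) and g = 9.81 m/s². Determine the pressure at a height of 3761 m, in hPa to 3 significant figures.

P ≈ 605 hPa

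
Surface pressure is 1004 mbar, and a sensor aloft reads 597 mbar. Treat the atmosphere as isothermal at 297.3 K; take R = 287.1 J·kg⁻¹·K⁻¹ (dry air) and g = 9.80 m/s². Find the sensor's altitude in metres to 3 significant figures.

Scale height: H = RT/g = 287.1 × 297.3 / 9.80 = 8709.7 m.
Invert the barometric formula: z = H ln(P₀/P).
P₀/P = 1004/597 = 1.6817; ln(1.6817) = 0.51981.
z = 8709.7 × 0.51981 = 4527.4 m.

z ≈ 4530 m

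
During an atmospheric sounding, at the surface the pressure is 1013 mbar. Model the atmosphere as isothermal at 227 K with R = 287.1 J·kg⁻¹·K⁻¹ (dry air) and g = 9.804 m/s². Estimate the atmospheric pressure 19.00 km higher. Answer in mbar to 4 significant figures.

Scale height: H = RT/g = 287.1 × 227 / 9.804 = 6647.5 m.
Barometric formula: P = P₀ exp(−z/H).
z/H = 19000/6647.5 = 2.8582; exp(−2.8582) = 0.057372.
P = 1013 × 0.057372 = 58.118 mbar.

P ≈ 58.12 mbar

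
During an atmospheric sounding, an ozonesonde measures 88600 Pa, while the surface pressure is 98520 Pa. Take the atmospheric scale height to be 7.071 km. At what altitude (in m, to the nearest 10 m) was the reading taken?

Invert the barometric formula: z = H ln(P₀/P).
P₀/P = 98520/88600 = 1.1120; ln(1.1120) = 0.10616.
z = 7071.0 × 0.10616 = 750.66 m.

z ≈ 750 m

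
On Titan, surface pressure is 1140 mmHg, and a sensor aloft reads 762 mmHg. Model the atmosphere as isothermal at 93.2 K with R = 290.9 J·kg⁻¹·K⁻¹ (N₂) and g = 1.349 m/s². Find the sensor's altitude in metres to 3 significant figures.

z ≈ 8100 m

Scale height: H = RT/g = 290.9 × 93.2 / 1.349 = 20098 m.
Invert the barometric formula: z = H ln(P₀/P).
P₀/P = 1140/762 = 1.4961; ln(1.4961) = 0.40286.
z = 20098 × 0.40286 = 8096.7 m.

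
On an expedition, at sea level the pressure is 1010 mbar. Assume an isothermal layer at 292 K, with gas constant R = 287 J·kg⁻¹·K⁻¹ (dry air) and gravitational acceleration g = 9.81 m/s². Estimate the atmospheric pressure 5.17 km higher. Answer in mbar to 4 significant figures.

P ≈ 551.4 mbar

Scale height: H = RT/g = 287 × 292 / 9.81 = 8542.7 m.
Barometric formula: P = P₀ exp(−z/H).
z/H = 5170.0/8542.7 = 0.60520; exp(−0.60520) = 0.54597.
P = 1010 × 0.54597 = 551.43 mbar.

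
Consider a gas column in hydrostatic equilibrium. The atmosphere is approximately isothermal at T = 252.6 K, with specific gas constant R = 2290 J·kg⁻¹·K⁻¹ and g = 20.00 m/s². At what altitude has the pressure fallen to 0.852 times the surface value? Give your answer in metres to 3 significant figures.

z ≈ 4630 m

Scale height: H = RT/g = 2290 × 252.6 / 20.00 = 28923 m.
Set P/P₀ = exp(−z/H) = 0.852, so z = −H ln(0.852).
−ln(0.852) = 0.16017; z = 28923 × 0.16017 = 4632.6 m.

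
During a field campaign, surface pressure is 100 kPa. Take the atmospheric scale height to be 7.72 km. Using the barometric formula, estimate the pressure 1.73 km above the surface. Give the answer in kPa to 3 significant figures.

P ≈ 79.9 kPa

Barometric formula: P = P₀ exp(−z/H).
z/H = 1730.0/7720.0 = 0.22409; exp(−0.22409) = 0.79924.
P = 100 × 0.79924 = 79.924 kPa.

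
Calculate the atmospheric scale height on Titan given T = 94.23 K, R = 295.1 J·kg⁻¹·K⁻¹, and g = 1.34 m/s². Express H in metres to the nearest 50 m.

H ≈ 20750 m

The scale height of an isothermal atmosphere is H = RT/g.
H = 295.1 × 94.23 / 1.34 = 27807/1.34 = 20751 m.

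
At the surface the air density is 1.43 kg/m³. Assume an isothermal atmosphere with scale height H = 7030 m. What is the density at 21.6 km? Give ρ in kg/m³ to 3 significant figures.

ρ ≈ 0.0662 kg/m³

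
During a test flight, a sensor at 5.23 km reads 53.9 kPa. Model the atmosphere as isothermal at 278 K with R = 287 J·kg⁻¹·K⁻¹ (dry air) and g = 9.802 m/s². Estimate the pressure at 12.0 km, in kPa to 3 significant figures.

Scale height: H = RT/g = 287 × 278 / 9.802 = 8139.8 m.
Between two levels, P₂ = P₁ exp(−Δz/H) with Δz = z₂ − z₁.
Δz = 12000 − 5230.0 = 6770.0 m; Δz/H = 6770.0/8139.8 = 0.83172.
P₂ = 53.9 × exp(−0.83172) = 53.9 × 0.43530 = 23.463 kPa.

P ≈ 23.5 kPa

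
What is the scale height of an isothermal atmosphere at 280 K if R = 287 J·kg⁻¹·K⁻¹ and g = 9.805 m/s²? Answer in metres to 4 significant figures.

The scale height of an isothermal atmosphere is H = RT/g.
H = 287 × 280 / 9.805 = 80360/9.805 = 8195.8 m.

H ≈ 8196 m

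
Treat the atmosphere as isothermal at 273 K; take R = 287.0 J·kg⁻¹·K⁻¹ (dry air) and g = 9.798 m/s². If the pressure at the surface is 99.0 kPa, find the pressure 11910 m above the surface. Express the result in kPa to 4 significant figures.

Scale height: H = RT/g = 287.0 × 273 / 9.798 = 7996.6 m.
Barometric formula: P = P₀ exp(−z/H).
z/H = 11910/7996.6 = 1.4894; exp(−1.4894) = 0.22551.
P = 99.0 × 0.22551 = 22.325 kPa.

P ≈ 22.33 kPa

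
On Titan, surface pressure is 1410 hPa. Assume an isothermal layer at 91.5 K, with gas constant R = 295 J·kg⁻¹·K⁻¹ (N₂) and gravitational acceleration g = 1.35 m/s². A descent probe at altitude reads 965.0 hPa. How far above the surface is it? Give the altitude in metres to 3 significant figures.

Scale height: H = RT/g = 295 × 91.5 / 1.35 = 19994 m.
Invert the barometric formula: z = H ln(P₀/P).
P₀/P = 1410/965.0 = 1.4611; ln(1.4611) = 0.37919.
z = 19994 × 0.37919 = 7581.5 m.

z ≈ 7580 m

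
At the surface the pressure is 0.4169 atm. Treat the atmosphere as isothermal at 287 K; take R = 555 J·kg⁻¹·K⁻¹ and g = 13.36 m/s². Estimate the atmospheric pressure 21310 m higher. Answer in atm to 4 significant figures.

Scale height: H = RT/g = 555 × 287 / 13.36 = 11923 m.
Barometric formula: P = P₀ exp(−z/H).
z/H = 21310/11923 = 1.7873; exp(−1.7873) = 0.16741.
P = 0.4169 × 0.16741 = 0.069793 atm.

P ≈ 0.06979 atm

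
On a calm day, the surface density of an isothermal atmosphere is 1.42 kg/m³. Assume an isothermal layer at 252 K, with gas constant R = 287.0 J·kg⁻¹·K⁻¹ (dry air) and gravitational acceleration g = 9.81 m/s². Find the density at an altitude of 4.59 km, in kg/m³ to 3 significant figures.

ρ ≈ 0.762 kg/m³

Scale height: H = RT/g = 287.0 × 252 / 9.81 = 7372.5 m.
In an isothermal atmosphere, density decays like pressure: ρ = ρ₀ exp(−z/H).
z/H = 4590.0/7372.5 = 0.62258; exp(−0.62258) = 0.53656.
ρ = 1.42 × 0.53656 = 0.76192 kg/m³.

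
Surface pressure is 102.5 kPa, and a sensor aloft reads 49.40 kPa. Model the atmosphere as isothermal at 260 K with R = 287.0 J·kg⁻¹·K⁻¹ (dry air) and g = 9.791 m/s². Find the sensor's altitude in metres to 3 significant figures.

z ≈ 5560 m

Scale height: H = RT/g = 287.0 × 260 / 9.791 = 7621.3 m.
Invert the barometric formula: z = H ln(P₀/P).
P₀/P = 102.5/49.40 = 2.0749; ln(2.0749) = 0.72991.
z = 7621.3 × 0.72991 = 5562.9 m.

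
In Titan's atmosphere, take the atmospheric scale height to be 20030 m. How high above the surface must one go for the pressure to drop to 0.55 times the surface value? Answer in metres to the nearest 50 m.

z ≈ 11950 m

Set P/P₀ = exp(−z/H) = 0.55, so z = −H ln(0.55).
−ln(0.55) = 0.59784; z = 20030 × 0.59784 = 11975 m.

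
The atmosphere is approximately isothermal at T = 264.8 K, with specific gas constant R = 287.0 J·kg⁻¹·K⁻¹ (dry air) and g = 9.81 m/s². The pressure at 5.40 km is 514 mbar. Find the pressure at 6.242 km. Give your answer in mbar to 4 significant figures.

P ≈ 461.1 mbar

Scale height: H = RT/g = 287.0 × 264.8 / 9.81 = 7747.0 m.
Between two levels, P₂ = P₁ exp(−Δz/H) with Δz = z₂ − z₁.
Δz = 6242.0 − 5400.0 = 842.00 m; Δz/H = 842.00/7747.0 = 0.10869.
P₂ = 514 × exp(−0.10869) = 514 × 0.89701 = 461.06 mbar.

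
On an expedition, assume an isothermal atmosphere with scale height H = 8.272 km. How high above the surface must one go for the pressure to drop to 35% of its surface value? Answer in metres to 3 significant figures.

Set P/P₀ = exp(−z/H) = 0.35, so z = −H ln(0.35).
−ln(0.35) = 1.0498; z = 8272.0 × 1.0498 = 8683.9 m.

z ≈ 8680 m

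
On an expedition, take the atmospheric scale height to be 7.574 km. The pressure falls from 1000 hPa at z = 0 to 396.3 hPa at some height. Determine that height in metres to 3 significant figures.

z ≈ 7010 m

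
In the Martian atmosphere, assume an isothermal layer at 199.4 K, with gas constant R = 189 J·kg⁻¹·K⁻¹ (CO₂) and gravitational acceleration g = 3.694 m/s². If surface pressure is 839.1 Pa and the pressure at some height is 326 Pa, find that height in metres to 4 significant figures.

z ≈ 9645 m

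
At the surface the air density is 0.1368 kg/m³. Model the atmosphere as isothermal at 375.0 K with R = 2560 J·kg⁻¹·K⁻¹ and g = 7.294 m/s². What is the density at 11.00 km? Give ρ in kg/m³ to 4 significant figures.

Scale height: H = RT/g = 2560 × 375.0 / 7.294 = 131620 m.
In an isothermal atmosphere, density decays like pressure: ρ = ρ₀ exp(−z/H).
z/H = 11000/131620 = 0.083574; exp(−0.083574) = 0.91982.
ρ = 0.1368 × 0.91982 = 0.12583 kg/m³.

ρ ≈ 0.1258 kg/m³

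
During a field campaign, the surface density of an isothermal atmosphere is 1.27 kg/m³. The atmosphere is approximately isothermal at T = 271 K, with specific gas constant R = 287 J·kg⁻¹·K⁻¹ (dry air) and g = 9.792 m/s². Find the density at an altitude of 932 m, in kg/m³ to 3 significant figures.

Scale height: H = RT/g = 287 × 271 / 9.792 = 7942.9 m.
In an isothermal atmosphere, density decays like pressure: ρ = ρ₀ exp(−z/H).
z/H = 932.00/7942.9 = 0.11734; exp(−0.11734) = 0.88928.
ρ = 1.27 × 0.88928 = 1.1294 kg/m³.

ρ ≈ 1.13 kg/m³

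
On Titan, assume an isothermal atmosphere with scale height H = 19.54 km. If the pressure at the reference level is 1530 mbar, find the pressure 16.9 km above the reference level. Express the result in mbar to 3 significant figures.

P ≈ 644 mbar

Barometric formula: P = P₀ exp(−z/H).
z/H = 16900/19540 = 0.86489; exp(−0.86489) = 0.42110.
P = 1530 × 0.42110 = 644.28 mbar.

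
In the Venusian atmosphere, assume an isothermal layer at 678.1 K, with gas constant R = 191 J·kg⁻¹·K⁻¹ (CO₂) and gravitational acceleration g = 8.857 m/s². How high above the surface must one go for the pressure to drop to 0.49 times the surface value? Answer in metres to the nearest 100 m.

Scale height: H = RT/g = 191 × 678.1 / 8.857 = 14623 m.
Set P/P₀ = exp(−z/H) = 0.49, so z = −H ln(0.49).
−ln(0.49) = 0.71335; z = 14623 × 0.71335 = 10431 m.

z ≈ 10400 m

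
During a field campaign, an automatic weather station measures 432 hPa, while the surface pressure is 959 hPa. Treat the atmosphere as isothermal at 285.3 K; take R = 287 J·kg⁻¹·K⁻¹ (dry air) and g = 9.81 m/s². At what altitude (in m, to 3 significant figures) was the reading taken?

z ≈ 6660 m

Scale height: H = RT/g = 287 × 285.3 / 9.81 = 8346.7 m.
Invert the barometric formula: z = H ln(P₀/P).
P₀/P = 959/432 = 2.2199; ln(2.2199) = 0.79746.
z = 8346.7 × 0.79746 = 6656.2 m.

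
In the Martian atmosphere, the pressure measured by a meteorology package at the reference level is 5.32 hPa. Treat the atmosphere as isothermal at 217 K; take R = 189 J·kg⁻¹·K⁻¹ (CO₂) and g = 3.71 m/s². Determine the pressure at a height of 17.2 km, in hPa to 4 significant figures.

Scale height: H = RT/g = 189 × 217 / 3.71 = 11055 m.
Barometric formula: P = P₀ exp(−z/H).
z/H = 17200/11055 = 1.5559; exp(−1.5559) = 0.21100.
P = 5.32 × 0.21100 = 1.1225 hPa.

P ≈ 1.123 hPa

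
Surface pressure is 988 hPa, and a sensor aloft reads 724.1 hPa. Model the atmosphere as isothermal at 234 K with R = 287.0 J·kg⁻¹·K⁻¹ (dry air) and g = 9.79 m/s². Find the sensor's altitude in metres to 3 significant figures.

Scale height: H = RT/g = 287.0 × 234 / 9.79 = 6859.9 m.
Invert the barometric formula: z = H ln(P₀/P).
P₀/P = 988/724.1 = 1.3645; ln(1.3645) = 0.31079.
z = 6859.9 × 0.31079 = 2132.0 m.

z ≈ 2130 m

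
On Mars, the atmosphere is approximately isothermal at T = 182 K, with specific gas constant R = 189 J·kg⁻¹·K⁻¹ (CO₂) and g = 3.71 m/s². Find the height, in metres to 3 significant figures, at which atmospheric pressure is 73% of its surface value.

Scale height: H = RT/g = 189 × 182 / 3.71 = 9271.7 m.
Set P/P₀ = exp(−z/H) = 0.73, so z = −H ln(0.73).
−ln(0.73) = 0.31471; z = 9271.7 × 0.31471 = 2917.9 m.

z ≈ 2920 m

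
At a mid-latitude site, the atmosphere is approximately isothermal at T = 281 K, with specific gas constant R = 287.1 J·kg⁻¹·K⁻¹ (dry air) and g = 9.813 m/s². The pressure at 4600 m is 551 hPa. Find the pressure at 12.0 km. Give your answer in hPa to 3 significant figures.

Scale height: H = RT/g = 287.1 × 281 / 9.813 = 8221.2 m.
Between two levels, P₂ = P₁ exp(−Δz/H) with Δz = z₂ − z₁.
Δz = 12000 − 4600.0 = 7400.0 m; Δz/H = 7400.0/8221.2 = 0.90011.
P₂ = 551 × exp(−0.90011) = 551 × 0.40652 = 223.99 hPa.

P ≈ 224 hPa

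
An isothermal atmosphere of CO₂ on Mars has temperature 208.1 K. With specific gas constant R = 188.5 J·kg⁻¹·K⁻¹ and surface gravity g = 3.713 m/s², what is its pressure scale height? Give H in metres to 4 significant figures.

The scale height of an isothermal atmosphere is H = RT/g.
H = 188.5 × 208.1 / 3.713 = 39227/3.713 = 10565 m.

H ≈ 10560 m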